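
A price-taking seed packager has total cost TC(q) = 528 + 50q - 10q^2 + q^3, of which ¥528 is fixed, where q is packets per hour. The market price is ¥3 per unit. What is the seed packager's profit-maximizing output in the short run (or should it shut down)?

From TC, MC = TC'(q) = 50 - 20q + 3q^2 and AVC = VC/q = 50 - 10q + q^2.
The AVC parabola has its vertex at q = 10/2 = 5, where AVC = 50 - 10·5 + 5^2 = ¥25.
P = ¥3 lies below min AVC = ¥25; no output level covers variable cost.
Best response: produce nothing and absorb the ¥528 fixed cost.

Shut down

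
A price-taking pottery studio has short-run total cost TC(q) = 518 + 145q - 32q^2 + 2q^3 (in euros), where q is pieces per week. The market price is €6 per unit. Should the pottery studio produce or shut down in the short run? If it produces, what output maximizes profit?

Shut down

Variable cost is VC = 145q - 32q^2 + 2q^3, so AVC = VC/q = 145 - 32q + 2q^2 and MC = dTC/dq = 145 - 64q + 6q^2.
AVC is minimized where dAVC/dq = -32 + 4q = 0, at q = 8; min AVC = 145 - 32·8 + 2·8^2 = €17.
Since P = €6 < min AVC = €17, price fails to cover variable cost at any output.
The firm minimizes its loss by shutting down and losing only its fixed cost of €518.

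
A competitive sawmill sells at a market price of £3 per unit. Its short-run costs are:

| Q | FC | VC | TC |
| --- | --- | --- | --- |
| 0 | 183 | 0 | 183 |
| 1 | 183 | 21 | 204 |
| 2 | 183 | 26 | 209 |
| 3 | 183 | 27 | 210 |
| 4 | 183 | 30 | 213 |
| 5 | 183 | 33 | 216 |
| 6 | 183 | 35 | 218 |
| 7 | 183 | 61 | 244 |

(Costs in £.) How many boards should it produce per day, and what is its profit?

Tabulate TR − TC: Q=0: -183; Q=1: -201; Q=2: -203; Q=3: -201; Q=4: -201; Q=5: -201; Q=6: -200; Q=7: -223.
Profit is highest at Q = 0. Equivalently, the lowest AVC in the table is 35/6 ≈ £5.83 at Q = 6, and P = £3 falls below it — price never covers variable cost, so the firm shuts down and loses only its fixed cost.

Q = 0 (shut down); profit = -£183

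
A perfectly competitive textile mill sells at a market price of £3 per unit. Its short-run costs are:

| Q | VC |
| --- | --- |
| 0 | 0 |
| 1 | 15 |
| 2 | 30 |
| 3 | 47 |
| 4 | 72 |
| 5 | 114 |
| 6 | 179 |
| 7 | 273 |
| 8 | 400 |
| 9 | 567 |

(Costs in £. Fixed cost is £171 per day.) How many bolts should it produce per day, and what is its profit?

Q = 0 (shut down); profit = -£171

Compute π = P·Q − TC at each output: Q=0: -171; Q=1: -183; Q=2: -195; Q=3: -209; Q=4: -231; Q=5: -270; Q=6: -332; Q=7: -423; Q=8: -547; Q=9: -711.
Profit is highest at Q = 0. Equivalently, the lowest AVC in the table is 15/1 ≈ £15 at Q = 1, and P = £3 falls below it — price never covers variable cost, so the firm shuts down and loses only its fixed cost.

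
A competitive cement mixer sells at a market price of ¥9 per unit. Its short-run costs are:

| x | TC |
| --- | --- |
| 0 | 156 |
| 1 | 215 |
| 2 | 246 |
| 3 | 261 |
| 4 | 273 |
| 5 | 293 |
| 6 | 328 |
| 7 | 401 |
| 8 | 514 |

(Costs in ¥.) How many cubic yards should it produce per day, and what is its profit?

x = 0 (shut down); profit = -¥156

Compute π = P·x − TC at each output: x=0: -156; x=1: -206; x=2: -228; x=3: -234; x=4: -237; x=5: -248; x=6: -274; x=7: -338; x=8: -442.
Profit is highest at x = 0. Equivalently, the lowest AVC in the table is 137/5 ≈ ¥27.40 at x = 5, and P = ¥9 falls below it — price never covers variable cost, so the firm shuts down and loses only its fixed cost.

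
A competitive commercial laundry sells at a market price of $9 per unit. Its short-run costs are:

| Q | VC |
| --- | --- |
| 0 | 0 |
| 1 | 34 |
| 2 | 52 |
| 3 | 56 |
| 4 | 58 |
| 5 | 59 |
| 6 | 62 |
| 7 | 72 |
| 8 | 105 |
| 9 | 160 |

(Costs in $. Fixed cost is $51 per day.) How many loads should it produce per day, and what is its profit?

Q = 0 (shut down); profit = -$51

Compute π = P·Q − TC at each output: Q=0: -51; Q=1: -76; Q=2: -85; Q=3: -80; Q=4: -73; Q=5: -65; Q=6: -59; Q=7: -60; Q=8: -84; Q=9: -130.
Profit is highest at Q = 0. Equivalently, the lowest AVC in the table is 72/7 ≈ $10.29 at Q = 7, and P = $9 falls below it — price never covers variable cost, so the firm shuts down and loses only its fixed cost.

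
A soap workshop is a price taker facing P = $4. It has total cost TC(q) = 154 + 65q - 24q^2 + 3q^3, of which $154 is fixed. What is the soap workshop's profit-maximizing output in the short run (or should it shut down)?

Shut down

From TC, MC = TC'(q) = 65 - 48q + 9q^2 and AVC = VC/q = 65 - 24q + 3q^2.
The AVC parabola has its vertex at q = 24/6 = 4, where AVC = 65 - 24·4 + 3·4^2 = $17.
Since P = $4 < min AVC = $17, price fails to cover variable cost at any output.
Shutting down limits the loss to fixed cost, $154.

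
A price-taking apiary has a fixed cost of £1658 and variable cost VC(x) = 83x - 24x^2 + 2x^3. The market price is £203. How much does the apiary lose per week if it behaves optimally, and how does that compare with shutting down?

AVC = 83 - 24x + 2x^2 has its minimum £11 at x = 6; price £203 clears that bar, so the firm operates.
MC = 83 - 48x + 6x^2. Setting P = MC and taking the root on the rising branch gives x* = 10.
TR = 203·10 = 2030. TC = 1658 + 430 = 2088. Profit = 2030 − 2088 = -£58.
By producing, the firm covers all variable cost plus £1600 of fixed cost; shutting down would lose the full £1658.

Profit = -£58 at x = 10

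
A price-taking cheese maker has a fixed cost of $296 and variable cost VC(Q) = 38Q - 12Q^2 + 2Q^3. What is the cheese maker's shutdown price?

Short-run supply begins at min AVC. From VC = 38Q - 12Q^2 + 2Q^3, AVC = 38 - 12Q + 2Q^2.
At the minimum of AVC, MC = AVC. MC = 38 - 24Q + 6Q^2; setting MC = AVC gives 4Q^2 - 12Q = 0, so Q = 3. min AVC = 20.
So the shutdown price is $20.

$20 per unit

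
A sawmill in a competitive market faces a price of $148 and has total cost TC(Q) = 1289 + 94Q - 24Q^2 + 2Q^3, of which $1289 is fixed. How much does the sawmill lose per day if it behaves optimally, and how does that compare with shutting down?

AVC = 94 - 24Q + 2Q^2 has its minimum $22 at Q = 6; price $148 clears that bar, so the firm operates.
With MC = 94 - 48Q + 6Q^2, P = MC on the upward-sloping part at Q* = 9.
TR = 148·9 = 1332. TC = 1289 + 360 = 1649. Profit = 1332 − 1649 = -$317.
That loss of $317 beats the $1289 the firm would lose by shutting down; producing recovers $972 of fixed cost.

Profit = -$317 at Q = 9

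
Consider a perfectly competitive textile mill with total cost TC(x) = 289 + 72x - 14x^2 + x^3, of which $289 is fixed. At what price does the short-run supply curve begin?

$23 per unit

The shutdown price is the minimum of AVC. VC = 72x - 14x^2 + x^3, so AVC = 72 - 14x + x^2.
At the minimum of AVC, MC = AVC. MC = 72 - 28x + 3x^2; setting MC = AVC gives 2x^2 - 14x = 0, so x = 7. min AVC = 23.
The firm shuts down for any P below $23.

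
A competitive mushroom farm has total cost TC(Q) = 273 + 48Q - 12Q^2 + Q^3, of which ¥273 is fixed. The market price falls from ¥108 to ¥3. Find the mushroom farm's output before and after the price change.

Output falls from 10 to 0 (the firm shuts down)

MC = 48 - 24Q + 3Q^2; the shutdown threshold is min AVC = ¥12 (at Q = 6).
At P = ¥108 ≥ min AVC, set P = MC on the rising branch: Q = 10.
At P = ¥3 < min AVC = ¥12, price no longer covers variable cost at any output, so the firm shuts down: Q = 0.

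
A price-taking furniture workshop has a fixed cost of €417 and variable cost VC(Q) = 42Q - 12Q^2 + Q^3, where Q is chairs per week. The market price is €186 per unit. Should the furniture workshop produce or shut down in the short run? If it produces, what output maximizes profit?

Produce at Q = 12

Variable cost is VC = 42Q - 12Q^2 + Q^3, so AVC = VC/Q = 42 - 12Q + Q^2 and MC = dTC/dQ = 42 - 24Q + 3Q^2.
The AVC parabola has its vertex at Q = 12/2 = 6, where AVC = 42 - 12·6 + 6^2 = €6.
P = €186 exceeds min AVC = €6, so the firm stays open.
Solving P = MC: -144 - 24Q + 3Q^2 = 0 ⇒ Q = -4 or 12. On the upward-sloping branch, Q* = 12.
Check: AVC at Q = 12 is €42 ≤ P, so revenue covers variable cost.
Profit = P·Q − TC = 186·12 − 921 = €1311.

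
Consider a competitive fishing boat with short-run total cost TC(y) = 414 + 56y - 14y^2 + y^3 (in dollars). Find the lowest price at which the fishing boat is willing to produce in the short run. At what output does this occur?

$7 per unit, at y = 7

Short-run supply begins at min AVC. From VC = 56y - 14y^2 + y^3, AVC = 56 - 14y + y^2.
At the minimum of AVC, MC = AVC. MC = 56 - 28y + 3y^2; setting MC = AVC gives 2y^2 - 14y = 0, so y = 7. min AVC = 7.
For P < $7 the firm produces nothing.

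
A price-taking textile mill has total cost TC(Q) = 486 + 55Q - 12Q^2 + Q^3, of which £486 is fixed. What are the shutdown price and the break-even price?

AVC = 55 - 12Q + Q^2; minimized at Q = 6, giving min AVC = £19. That is the shutdown price.
ATC = 486/Q + 55 - 12Q + Q^2. Setting dATC/dQ = −486/Q^2 − 12 + 2Q = 0 gives Q = 9 (since 2·9^3 − 12·9^2 = 486).
min ATC = 486/9 + 55 − 12·9 + 9^2 = £82. That is the break-even price.
For £19 ≤ P < £82 the firm produces at a loss; below £19 it shuts down.

Shutdown price = £19; break-even price = £82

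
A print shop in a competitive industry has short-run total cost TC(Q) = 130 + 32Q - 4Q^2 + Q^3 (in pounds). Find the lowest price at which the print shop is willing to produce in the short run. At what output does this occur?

£28 per unit, at Q = 2

The shutdown price is the minimum of AVC. VC = 32Q - 4Q^2 + Q^3, so AVC = 32 - 4Q + Q^2.
At the minimum of AVC, MC = AVC. MC = 32 - 8Q + 3Q^2; setting MC = AVC gives 2Q^2 - 4Q = 0, so Q = 2. min AVC = 28.
For P < £28 the firm produces nothing.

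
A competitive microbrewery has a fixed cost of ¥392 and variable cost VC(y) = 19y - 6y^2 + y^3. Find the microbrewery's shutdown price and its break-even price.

Shutdown price = ¥10; break-even price = ¥82

Shutdown price = min AVC. AVC = 19 - 6y + y^2, with vertex at y = 3 and minimum ¥10.
ATC = 392/y + 19 - 6y + y^2. Setting dATC/dy = −392/y^2 − 6 + 2y = 0 gives y = 7 (since 2·7^3 − 6·7^2 = 392).
min ATC = 392/7 + 19 − 6·7 + 7^2 = ¥82. That is the break-even price.
For ¥10 ≤ P < ¥82 the firm produces at a loss; below ¥10 it shuts down.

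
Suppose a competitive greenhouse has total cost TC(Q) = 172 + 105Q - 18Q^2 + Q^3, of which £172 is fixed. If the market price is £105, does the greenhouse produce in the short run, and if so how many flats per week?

Variable cost is VC = 105Q - 18Q^2 + Q^3, so AVC = VC/Q = 105 - 18Q + Q^2 and MC = dTC/dQ = 105 - 36Q + 3Q^2.
AVC hits its minimum where MC = AVC, at Q = 9, giving min AVC = 105 - 18·9 + 9^2 = £24.
Because £105 ≥ £24, revenue can cover variable cost; the firm operates.
P = MC gives -36Q + 3Q^2 = 0, with roots 0 and 12. Take the larger (rising MC): Q* = 12.
Check: AVC at Q = 12 is £33 ≤ P, so revenue covers variable cost.
Profit = P·Q − TC = 105·12 − 568 = £692.

Produce at Q = 12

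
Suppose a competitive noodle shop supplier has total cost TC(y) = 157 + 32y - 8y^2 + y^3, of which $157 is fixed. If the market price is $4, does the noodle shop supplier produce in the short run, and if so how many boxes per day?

Shut down

Strip out fixed cost: VC = 32y - 8y^2 + y^3. Then AVC = 32 - 8y + y^2 and MC = 32 - 16y + 3y^2.
AVC hits its minimum where MC = AVC, at y = 4, giving min AVC = 32 - 8·4 + 4^2 = $16.
Since P = $4 < min AVC = $16, price fails to cover variable cost at any output.
Best response: produce nothing and absorb the $157 fixed cost.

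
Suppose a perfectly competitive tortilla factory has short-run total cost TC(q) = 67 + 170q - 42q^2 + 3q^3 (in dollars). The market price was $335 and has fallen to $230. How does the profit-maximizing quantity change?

AVC = 170 - 42q + 3q^2, minimized at q = 7 where min AVC = $23. MC = 170 - 84q + 9q^2.
With P = $335 above the shutdown price, P = MC gives q = 11.
At P = $230 ≥ min AVC, set P = MC: q = 10. The firm stays open but cuts output.

Output falls from 11 to 10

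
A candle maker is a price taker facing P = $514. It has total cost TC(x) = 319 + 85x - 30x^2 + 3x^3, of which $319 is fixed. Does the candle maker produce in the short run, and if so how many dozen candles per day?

Variable cost is VC = 85x - 30x^2 + 3x^3, so AVC = VC/x = 85 - 30x + 3x^2 and MC = dTC/dx = 85 - 60x + 9x^2.
AVC is minimized where dAVC/dx = -30 + 6x = 0, at x = 5; min AVC = 85 - 30·5 + 3·5^2 = $10.
Because $514 ≥ $10, revenue can cover variable cost; the firm operates.
Solving P = MC: -429 - 60x + 9x^2 = 0 ⇒ x = -13/3 or 11. On the upward-sloping branch, x* = 11.
Check: AVC at x = 11 is $118 ≤ P, so revenue covers variable cost.
Profit = P·x − TC = 514·11 − 1617 = $4037.

Produce at x = 11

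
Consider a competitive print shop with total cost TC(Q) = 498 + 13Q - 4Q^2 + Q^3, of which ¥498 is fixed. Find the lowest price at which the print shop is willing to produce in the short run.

Short-run supply begins at min AVC. From VC = 13Q - 4Q^2 + Q^3, AVC = 13 - 4Q + Q^2.
dAVC/dQ = -4 + 2Q = 0 gives Q = 2. min AVC = 13 - 4·2 + 2^2 = 9.
The firm shuts down for any P below ¥9.

¥9 per unit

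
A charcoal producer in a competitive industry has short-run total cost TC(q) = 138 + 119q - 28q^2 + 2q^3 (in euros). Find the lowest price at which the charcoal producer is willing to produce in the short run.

Short-run supply begins at min AVC. From VC = 119q - 28q^2 + 2q^3, AVC = 119 - 28q + 2q^2.
At the minimum of AVC, MC = AVC. MC = 119 - 56q + 6q^2; setting MC = AVC gives 4q^2 - 28q = 0, so q = 7. min AVC = 21.
The firm shuts down for any P below €21.

€21 per unit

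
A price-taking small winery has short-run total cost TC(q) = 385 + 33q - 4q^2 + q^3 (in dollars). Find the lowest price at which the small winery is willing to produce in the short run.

$29 per unit

The shutdown price is the minimum of AVC. VC = 33q - 4q^2 + q^3, so AVC = 33 - 4q + q^2.
dAVC/dq = -4 + 2q = 0 gives q = 2. min AVC = 33 - 4·2 + 2^2 = 29.
For P < $29 the firm produces nothing.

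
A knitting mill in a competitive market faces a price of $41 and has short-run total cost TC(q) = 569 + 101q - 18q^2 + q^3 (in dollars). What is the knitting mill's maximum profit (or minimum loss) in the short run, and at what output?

AVC = 101 - 18q + q^2; min AVC = $20 at q = 9. Since P = $41 ≥ min AVC, the firm produces.
With MC = 101 - 36q + 3q^2, P = MC on the upward-sloping part at q* = 10.
TR = 41·10 = 410. TC = 569 + 210 = 779. Profit = 410 − 779 = -$369.
Shutting down would mean losing the fixed cost of $569, so operating at a loss of $369 is better by $200.

Profit = -$369 at q = 10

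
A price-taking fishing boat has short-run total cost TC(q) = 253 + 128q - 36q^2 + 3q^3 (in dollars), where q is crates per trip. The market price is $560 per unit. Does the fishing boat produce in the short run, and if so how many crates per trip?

Produce at q = 12

From TC, MC = TC'(q) = 128 - 72q + 9q^2 and AVC = VC/q = 128 - 36q + 3q^2.
AVC is minimized where dAVC/dq = -36 + 6q = 0, at q = 6; min AVC = 128 - 36·6 + 3·6^2 = $20.
P = $560 exceeds min AVC = $20, so the firm stays open.
P = MC gives -432 - 72q + 9q^2 = 0, with roots -4 and 12. Take the larger (rising MC): q* = 12.
Check: AVC at q = 12 is $128 ≤ P, so revenue covers variable cost.
Profit = P·q − TC = 560·12 − 1789 = $4931.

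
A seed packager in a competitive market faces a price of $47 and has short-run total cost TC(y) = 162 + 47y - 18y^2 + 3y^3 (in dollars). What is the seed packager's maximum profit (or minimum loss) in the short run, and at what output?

Profit = -$66 at y = 4

AVC = 47 - 18y + 3y^2; min AVC = $20 at y = 3. Since P = $47 ≥ min AVC, the firm produces.
MC = 47 - 36y + 9y^2. Setting P = MC and taking the root on the rising branch gives y* = 4.
TR = 47·4 = 188. TC = 162 + 92 = 254. Profit = 188 − 254 = -$66.
By producing, the firm covers all variable cost plus $96 of fixed cost; shutting down would lose the full $162.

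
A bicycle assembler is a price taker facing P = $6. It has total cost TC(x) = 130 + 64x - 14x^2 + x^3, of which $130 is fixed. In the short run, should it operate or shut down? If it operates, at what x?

Strip out fixed cost: VC = 64x - 14x^2 + x^3. Then AVC = 64 - 14x + x^2 and MC = 64 - 28x + 3x^2.
AVC hits its minimum where MC = AVC, at x = 7, giving min AVC = 64 - 14·7 + 7^2 = $15.
P = $6 lies below min AVC = $15; no output level covers variable cost.
The firm minimizes its loss by shutting down and losing only its fixed cost of $130.

Shut down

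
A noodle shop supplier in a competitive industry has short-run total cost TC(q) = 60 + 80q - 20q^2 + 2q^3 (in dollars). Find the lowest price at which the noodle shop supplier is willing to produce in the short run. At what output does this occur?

$30 per unit, at q = 5

The shutdown price is the minimum of AVC. VC = 80q - 20q^2 + 2q^3, so AVC = 80 - 20q + 2q^2.
dAVC/dq = -20 + 4q = 0 gives q = 5. min AVC = 80 - 20·5 + 2·5^2 = 30.
The firm shuts down for any P below $30.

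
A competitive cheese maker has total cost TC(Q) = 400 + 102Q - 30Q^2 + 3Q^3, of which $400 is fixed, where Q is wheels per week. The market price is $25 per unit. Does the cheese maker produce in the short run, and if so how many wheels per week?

Variable cost is VC = 102Q - 30Q^2 + 3Q^3, so AVC = VC/Q = 102 - 30Q + 3Q^2 and MC = dTC/dQ = 102 - 60Q + 9Q^2.
AVC is minimized where dAVC/dQ = -30 + 6Q = 0, at Q = 5; min AVC = 102 - 30·5 + 3·5^2 = $27.
Since P = $25 < min AVC = $27, price fails to cover variable cost at any output.
Shutting down limits the loss to fixed cost, $400.

Shut down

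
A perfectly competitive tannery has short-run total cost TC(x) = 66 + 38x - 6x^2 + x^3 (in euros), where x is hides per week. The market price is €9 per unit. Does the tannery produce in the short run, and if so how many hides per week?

From TC, MC = TC'(x) = 38 - 12x + 3x^2 and AVC = VC/x = 38 - 6x + x^2.
The AVC parabola has its vertex at x = 6/2 = 3, where AVC = 38 - 6·3 + 3^2 = €29.
Since P = €9 < min AVC = €29, price fails to cover variable cost at any output.
Best response: produce nothing and absorb the €66 fixed cost.

Shut down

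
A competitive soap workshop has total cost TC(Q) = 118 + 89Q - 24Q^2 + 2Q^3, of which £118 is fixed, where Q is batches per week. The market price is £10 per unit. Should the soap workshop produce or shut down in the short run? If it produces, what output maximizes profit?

Shut down

From TC, MC = TC'(Q) = 89 - 48Q + 6Q^2 and AVC = VC/Q = 89 - 24Q + 2Q^2.
AVC is minimized where dAVC/dQ = -24 + 4Q = 0, at Q = 6; min AVC = 89 - 24·6 + 2·6^2 = £17.
Since P = £10 < min AVC = £17, price fails to cover variable cost at any output.
Shutting down limits the loss to fixed cost, £118.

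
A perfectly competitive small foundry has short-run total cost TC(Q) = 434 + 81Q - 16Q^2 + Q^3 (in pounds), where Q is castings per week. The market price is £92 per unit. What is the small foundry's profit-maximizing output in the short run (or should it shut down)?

Produce at Q = 11

Strip out fixed cost: VC = 81Q - 16Q^2 + Q^3. Then AVC = 81 - 16Q + Q^2 and MC = 81 - 32Q + 3Q^2.
AVC is minimized where dAVC/dQ = -16 + 2Q = 0, at Q = 8; min AVC = 81 - 16·8 + 8^2 = £17.
Since P = £92 ≥ min AVC = £17, price covers variable cost and the firm should produce.
Solving P = MC: -11 - 32Q + 3Q^2 = 0 ⇒ Q = -1/3 or 11. On the upward-sloping branch, Q* = 11.
Check: AVC at Q = 11 is £26 ≤ P, so revenue covers variable cost.
Profit = P·Q − TC = 92·11 − 720 = £292.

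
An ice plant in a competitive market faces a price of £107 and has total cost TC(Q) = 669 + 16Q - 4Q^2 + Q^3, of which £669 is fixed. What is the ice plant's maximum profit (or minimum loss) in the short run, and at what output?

AVC = 16 - 4Q + Q^2 has its minimum £12 at Q = 2; price £107 clears that bar, so the firm operates.
MC = 16 - 8Q + 3Q^2. Setting P = MC and taking the root on the rising branch gives Q* = 7.
TR = 107·7 = 749. TC = 669 + 259 = 928. Profit = 749 − 928 = -£179.
By producing, the firm covers all variable cost plus £490 of fixed cost; shutting down would lose the full £669.

Profit = -£179 at Q = 7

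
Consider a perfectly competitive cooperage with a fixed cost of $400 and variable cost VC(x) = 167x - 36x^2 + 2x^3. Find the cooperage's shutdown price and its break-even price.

Shutdown price = $5; break-even price = $47

Shutdown price = min AVC. AVC = 167 - 36x + 2x^2, with vertex at x = 9 and minimum $5.
ATC = 400/x + 167 - 36x + 2x^2. Setting dATC/dx = −400/x^2 − 36 + 4x = 0 gives x = 10 (since 4·10^3 − 36·10^2 = 400).
min ATC = 400/10 + 167 − 36·10 + 2·10^2 = $47. That is the break-even price.
For $5 ≤ P < $47 the firm produces at a loss; below $5 it shuts down.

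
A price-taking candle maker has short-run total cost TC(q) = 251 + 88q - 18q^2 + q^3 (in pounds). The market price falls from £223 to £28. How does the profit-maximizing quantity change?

Output falls from 15 to 10

MC = 88 - 36q + 3q^2; the shutdown threshold is min AVC = £7 (at q = 9).
At P = £223 ≥ min AVC, set P = MC on the rising branch: q = 15.
At P = £28 ≥ min AVC, set P = MC: q = 10. The firm stays open but cuts output.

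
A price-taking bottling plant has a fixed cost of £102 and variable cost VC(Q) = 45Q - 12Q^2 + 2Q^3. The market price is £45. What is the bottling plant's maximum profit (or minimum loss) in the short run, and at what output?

Profit = -£38 at Q = 4

AVC = 45 - 12Q + 2Q^2 has its minimum £27 at Q = 3; price £45 clears that bar, so the firm operates.
With MC = 45 - 24Q + 6Q^2, P = MC on the upward-sloping part at Q* = 4.
TR = 45·4 = 180. TC = 102 + 116 = 218. Profit = 180 − 218 = -£38.
That loss of £38 beats the £102 the firm would lose by shutting down; producing recovers £64 of fixed cost.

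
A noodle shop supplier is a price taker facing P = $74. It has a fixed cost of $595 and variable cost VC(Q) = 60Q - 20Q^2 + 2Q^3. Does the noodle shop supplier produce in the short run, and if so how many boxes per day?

Strip out fixed cost: VC = 60Q - 20Q^2 + 2Q^3. Then AVC = 60 - 20Q + 2Q^2 and MC = 60 - 40Q + 6Q^2.
The AVC parabola has its vertex at Q = 20/4 = 5, where AVC = 60 - 20·5 + 2·5^2 = $10.
Because $74 ≥ $10, revenue can cover variable cost; the firm operates.
P = MC gives -14 - 40Q + 6Q^2 = 0, with roots -1/3 and 7. Take the larger (rising MC): Q* = 7.
Check: AVC at Q = 7 is $18 ≤ P, so revenue covers variable cost.
Profit = P·Q − TC = 74·7 − 721 = -$203, a loss, but smaller than the $595 fixed cost the firm would lose by shutting down.

Produce at Q = 7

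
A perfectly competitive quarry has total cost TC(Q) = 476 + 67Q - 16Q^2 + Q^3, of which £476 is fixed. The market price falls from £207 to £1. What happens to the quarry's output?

Output falls from 14 to 0 (the firm shuts down)

MC = 67 - 32Q + 3Q^2; the shutdown threshold is min AVC = £3 (at Q = 8).
At P = £207 ≥ min AVC, set P = MC on the rising branch: Q = 14.
At P = £1 < min AVC = £3, price no longer covers variable cost at any output, so the firm shuts down: Q = 0.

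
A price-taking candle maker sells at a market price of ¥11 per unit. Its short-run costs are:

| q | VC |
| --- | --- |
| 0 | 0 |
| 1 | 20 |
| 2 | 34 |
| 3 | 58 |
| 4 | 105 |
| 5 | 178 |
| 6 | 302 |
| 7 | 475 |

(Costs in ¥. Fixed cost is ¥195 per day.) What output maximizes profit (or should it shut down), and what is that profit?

q = 0 (shut down); profit = -¥195

Tabulate TR − TC: q=0: -195; q=1: -204; q=2: -207; q=3: -220; q=4: -256; q=5: -318; q=6: -431; q=7: -593.
Profit is highest at q = 0. Equivalently, the lowest AVC in the table is 34/2 ≈ ¥17 at q = 2, and P = ¥11 falls below it — price never covers variable cost, so the firm shuts down and loses only its fixed cost.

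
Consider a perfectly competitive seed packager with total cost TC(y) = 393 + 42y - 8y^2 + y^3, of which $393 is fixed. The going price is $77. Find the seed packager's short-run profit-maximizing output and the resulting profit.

Profit = -$99 at y = 7

AVC = 42 - 8y + y^2 has its minimum $26 at y = 4; price $77 clears that bar, so the firm operates.
With MC = 42 - 16y + 3y^2, P = MC on the upward-sloping part at y* = 7.
TR = 77·7 = 539. TC = 393 + 245 = 638. Profit = 539 − 638 = -$99.
That loss of $99 beats the $393 the firm would lose by shutting down; producing recovers $294 of fixed cost.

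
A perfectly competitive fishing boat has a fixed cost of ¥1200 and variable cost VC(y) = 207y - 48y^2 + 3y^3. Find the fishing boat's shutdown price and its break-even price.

Shutdown price = min AVC. AVC = 207 - 48y + 3y^2, with vertex at y = 8 and minimum ¥15.
ATC = 1200/y + 207 - 48y + 3y^2. Setting dATC/dy = −1200/y^2 − 48 + 6y = 0 gives y = 10 (since 6·10^3 − 48·10^2 = 1200).
min ATC = 1200/10 + 207 − 48·10 + 3·10^2 = ¥147. That is the break-even price.
For ¥15 ≤ P < ¥147 the firm produces at a loss; below ¥15 it shuts down.

Shutdown price = ¥15; break-even price = ¥147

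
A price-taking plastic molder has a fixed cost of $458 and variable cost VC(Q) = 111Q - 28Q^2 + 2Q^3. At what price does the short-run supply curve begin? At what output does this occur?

$13 per unit, at Q = 7

Short-run supply begins at min AVC. From VC = 111Q - 28Q^2 + 2Q^3, AVC = 111 - 28Q + 2Q^2.
dAVC/dQ = -28 + 4Q = 0 gives Q = 7. min AVC = 111 - 28·7 + 2·7^2 = 13.
So the shutdown price is $13.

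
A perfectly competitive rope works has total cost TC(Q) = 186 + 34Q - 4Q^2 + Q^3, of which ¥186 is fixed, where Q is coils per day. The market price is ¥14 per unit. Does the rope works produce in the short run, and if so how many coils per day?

Strip out fixed cost: VC = 34Q - 4Q^2 + Q^3. Then AVC = 34 - 4Q + Q^2 and MC = 34 - 8Q + 3Q^2.
AVC hits its minimum where MC = AVC, at Q = 2, giving min AVC = 34 - 4·2 + 2^2 = ¥30.
With P < min AVC (¥14 < ¥30), every unit sold adds to the loss.
Best response: produce nothing and absorb the ¥186 fixed cost.

Shut down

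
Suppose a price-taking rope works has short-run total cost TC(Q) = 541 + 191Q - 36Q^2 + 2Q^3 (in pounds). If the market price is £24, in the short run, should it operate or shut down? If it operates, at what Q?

Variable cost is VC = 191Q - 36Q^2 + 2Q^3, so AVC = VC/Q = 191 - 36Q + 2Q^2 and MC = dTC/dQ = 191 - 72Q + 6Q^2.
AVC is minimized where dAVC/dQ = -36 + 4Q = 0, at Q = 9; min AVC = 191 - 36·9 + 2·9^2 = £29.
Since P = £24 < min AVC = £29, price fails to cover variable cost at any output.
Best response: produce nothing and absorb the £541 fixed cost.

Shut down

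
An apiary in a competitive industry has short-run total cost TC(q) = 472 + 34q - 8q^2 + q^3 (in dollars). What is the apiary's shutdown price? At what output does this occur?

Short-run supply begins at min AVC. From VC = 34q - 8q^2 + q^3, AVC = 34 - 8q + q^2.
dAVC/dq = -8 + 2q = 0 gives q = 4. min AVC = 34 - 8·4 + 4^2 = 18.
The firm shuts down for any P below $18.

$18 per unit, at q = 4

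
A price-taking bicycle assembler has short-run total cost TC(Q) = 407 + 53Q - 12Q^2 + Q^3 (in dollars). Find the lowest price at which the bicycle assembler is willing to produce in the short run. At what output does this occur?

Short-run supply begins at min AVC. From VC = 53Q - 12Q^2 + Q^3, AVC = 53 - 12Q + Q^2.
At the minimum of AVC, MC = AVC. MC = 53 - 24Q + 3Q^2; setting MC = AVC gives 2Q^2 - 12Q = 0, so Q = 6. min AVC = 17.
The firm shuts down for any P below $17.

$17 per unit, at Q = 6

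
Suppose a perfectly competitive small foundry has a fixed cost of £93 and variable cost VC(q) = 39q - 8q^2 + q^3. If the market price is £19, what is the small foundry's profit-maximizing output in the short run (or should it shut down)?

From TC, MC = TC'(q) = 39 - 16q + 3q^2 and AVC = VC/q = 39 - 8q + q^2.
The AVC parabola has its vertex at q = 8/2 = 4, where AVC = 39 - 8·4 + 4^2 = £23.
With P < min AVC (£19 < £23), every unit sold adds to the loss.
The firm minimizes its loss by shutting down and losing only its fixed cost of £93.

Shut down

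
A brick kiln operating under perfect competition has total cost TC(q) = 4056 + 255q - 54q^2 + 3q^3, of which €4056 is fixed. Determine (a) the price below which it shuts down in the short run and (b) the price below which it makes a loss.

AVC = 255 - 54q + 3q^2; minimized at q = 9, giving min AVC = €12. That is the shutdown price.
ATC = 4056/q + 255 - 54q + 3q^2. Setting dATC/dq = −4056/q^2 − 54 + 6q = 0 gives q = 13 (since 6·13^3 − 54·13^2 = 4056).
min ATC = 4056/13 + 255 − 54·13 + 3·13^2 = €372. That is the break-even price.
For €12 ≤ P < €372 the firm produces at a loss; below €12 it shuts down.

Shutdown price = €12; break-even price = €372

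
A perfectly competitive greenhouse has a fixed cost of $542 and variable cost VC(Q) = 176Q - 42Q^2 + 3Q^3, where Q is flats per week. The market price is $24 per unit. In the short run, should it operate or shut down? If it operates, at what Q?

From TC, MC = TC'(Q) = 176 - 84Q + 9Q^2 and AVC = VC/Q = 176 - 42Q + 3Q^2.
The AVC parabola has its vertex at Q = 42/6 = 7, where AVC = 176 - 42·7 + 3·7^2 = $29.
With P < min AVC ($24 < $29), every unit sold adds to the loss.
Best response: produce nothing and absorb the $542 fixed cost.

Shut down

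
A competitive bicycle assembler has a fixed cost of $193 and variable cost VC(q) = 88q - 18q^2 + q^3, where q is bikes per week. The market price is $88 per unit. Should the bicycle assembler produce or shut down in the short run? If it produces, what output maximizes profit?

Produce at q = 12

Variable cost is VC = 88q - 18q^2 + q^3, so AVC = VC/q = 88 - 18q + q^2 and MC = dTC/dq = 88 - 36q + 3q^2.
The AVC parabola has its vertex at q = 18/2 = 9, where AVC = 88 - 18·9 + 9^2 = $7.
Because $88 ≥ $7, revenue can cover variable cost; the firm operates.
P = MC gives -36q + 3q^2 = 0, with roots 0 and 12. Take the larger (rising MC): q* = 12.
Check: AVC at q = 12 is $16 ≤ P, so revenue covers variable cost.
Profit = P·q − TC = 88·12 − 385 = $671.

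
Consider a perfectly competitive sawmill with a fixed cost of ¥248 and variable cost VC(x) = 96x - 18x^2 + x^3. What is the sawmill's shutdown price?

The firm shuts down when price falls below the minimum of average variable cost. AVC = VC/x = 96 - 18x + x^2.
At the minimum of AVC, MC = AVC. MC = 96 - 36x + 3x^2; setting MC = AVC gives 2x^2 - 18x = 0, so x = 9. min AVC = 15.
For P < ¥15 the firm produces nothing.

¥15 per unit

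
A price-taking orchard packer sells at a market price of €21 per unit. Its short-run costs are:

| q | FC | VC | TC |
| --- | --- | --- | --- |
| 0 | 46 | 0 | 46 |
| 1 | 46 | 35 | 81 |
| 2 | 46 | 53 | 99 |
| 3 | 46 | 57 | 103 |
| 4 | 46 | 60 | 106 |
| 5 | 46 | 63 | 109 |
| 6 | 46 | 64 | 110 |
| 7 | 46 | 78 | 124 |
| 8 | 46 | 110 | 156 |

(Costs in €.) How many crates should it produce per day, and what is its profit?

q = 7; profit = €23

Profit at each row (π = 21q − TC): q=0: -46; q=1: -60; q=2: -57; q=3: -40; q=4: -22; q=5: -4; q=6: 16; q=7: 23; q=8: 12.
Profit is maximized at q = 7. AVC there is 78/7 = €11.14 ≤ P, so producing beats shutting down (which would give -€46).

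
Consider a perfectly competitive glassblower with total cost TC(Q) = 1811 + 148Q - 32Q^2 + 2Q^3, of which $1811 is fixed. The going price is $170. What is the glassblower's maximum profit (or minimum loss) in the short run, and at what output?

Profit = -$359 at Q = 11

AVC = 148 - 32Q + 2Q^2; min AVC = $20 at Q = 8. Since P = $170 ≥ min AVC, the firm produces.
MC = 148 - 64Q + 6Q^2. Setting P = MC and taking the root on the rising branch gives Q* = 11.
TR = 170·11 = 1870. TC = 1811 + 418 = 2229. Profit = 1870 − 2229 = -$359.
Shutting down would mean losing the fixed cost of $1811, so operating at a loss of $359 is better by $1452.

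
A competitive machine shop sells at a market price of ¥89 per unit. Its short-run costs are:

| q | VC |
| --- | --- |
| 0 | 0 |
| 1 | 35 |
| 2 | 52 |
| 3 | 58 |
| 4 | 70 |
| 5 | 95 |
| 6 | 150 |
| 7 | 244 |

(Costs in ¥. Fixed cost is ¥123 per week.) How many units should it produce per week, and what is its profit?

Compute π = P·q − TC at each output: q=0: -123; q=1: -69; q=2: 3; q=3: 86; q=4: 163; q=5: 227; q=6: 261; q=7: 256.
Profit is maximized at q = 6. AVC there is 150/6 = ¥25 ≤ P, so producing beats shutting down (which would give -¥123).

q = 6; profit = ¥261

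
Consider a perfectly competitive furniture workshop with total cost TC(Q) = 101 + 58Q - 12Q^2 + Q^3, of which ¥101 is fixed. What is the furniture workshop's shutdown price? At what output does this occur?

¥22 per unit, at Q = 6

Short-run supply begins at min AVC. From VC = 58Q - 12Q^2 + Q^3, AVC = 58 - 12Q + Q^2.
dAVC/dQ = -12 + 2Q = 0 gives Q = 6. min AVC = 58 - 12·6 + 6^2 = 22.
The firm shuts down for any P below ¥22.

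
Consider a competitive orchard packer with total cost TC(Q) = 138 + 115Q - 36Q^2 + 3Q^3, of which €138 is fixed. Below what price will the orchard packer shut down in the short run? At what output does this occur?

The firm shuts down when price falls below the minimum of average variable cost. AVC = VC/Q = 115 - 36Q + 3Q^2.
dAVC/dQ = -36 + 6Q = 0 gives Q = 6. min AVC = 115 - 36·6 + 3·6^2 = 7.
For P < €7 the firm produces nothing.

€7 per unit, at Q = 6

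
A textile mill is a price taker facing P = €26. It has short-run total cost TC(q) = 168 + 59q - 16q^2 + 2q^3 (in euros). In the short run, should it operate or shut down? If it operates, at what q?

Variable cost is VC = 59q - 16q^2 + 2q^3, so AVC = VC/q = 59 - 16q + 2q^2 and MC = dTC/dq = 59 - 32q + 6q^2.
AVC is minimized where dAVC/dq = -16 + 4q = 0, at q = 4; min AVC = 59 - 16·4 + 2·4^2 = €27.
P = €26 lies below min AVC = €27; no output level covers variable cost.
Best response: produce nothing and absorb the €168 fixed cost.

Shut down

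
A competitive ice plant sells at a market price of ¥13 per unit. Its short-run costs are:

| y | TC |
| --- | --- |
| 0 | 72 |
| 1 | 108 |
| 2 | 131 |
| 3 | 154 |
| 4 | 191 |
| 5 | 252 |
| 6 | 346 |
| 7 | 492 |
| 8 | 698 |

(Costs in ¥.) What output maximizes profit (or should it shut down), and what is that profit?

Compute π = P·y − TC at each output: y=0: -72; y=1: -95; y=2: -105; y=3: -115; y=4: -139; y=5: -187; y=6: -268; y=7: -401; y=8: -594.
Profit is highest at y = 0. Equivalently, the lowest AVC in the table is 82/3 ≈ ¥27.33 at y = 3, and P = ¥13 falls below it — price never covers variable cost, so the firm shuts down and loses only its fixed cost.

y = 0 (shut down); profit = -¥72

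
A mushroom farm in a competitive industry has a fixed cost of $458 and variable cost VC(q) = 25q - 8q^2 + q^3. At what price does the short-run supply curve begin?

$9 per unit

Short-run supply begins at min AVC. From VC = 25q - 8q^2 + q^3, AVC = 25 - 8q + q^2.
dAVC/dq = -8 + 2q = 0 gives q = 4. min AVC = 25 - 8·4 + 4^2 = 9.
The firm shuts down for any P below $9.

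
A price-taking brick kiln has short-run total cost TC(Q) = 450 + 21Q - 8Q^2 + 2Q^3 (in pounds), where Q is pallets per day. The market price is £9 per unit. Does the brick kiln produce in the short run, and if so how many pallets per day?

From TC, MC = TC'(Q) = 21 - 16Q + 6Q^2 and AVC = VC/Q = 21 - 8Q + 2Q^2.
AVC hits its minimum where MC = AVC, at Q = 2, giving min AVC = 21 - 8·2 + 2·2^2 = £13.
Since P = £9 < min AVC = £13, price fails to cover variable cost at any output.
Best response: produce nothing and absorb the £450 fixed cost.

Shut down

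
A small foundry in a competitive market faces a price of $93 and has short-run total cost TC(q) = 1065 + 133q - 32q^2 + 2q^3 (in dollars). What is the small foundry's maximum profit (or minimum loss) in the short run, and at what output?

AVC = 133 - 32q + 2q^2 has its minimum $5 at q = 8; price $93 clears that bar, so the firm operates.
With MC = 133 - 64q + 6q^2, P = MC on the upward-sloping part at q* = 10.
TR = 93·10 = 930. TC = 1065 + 130 = 1195. Profit = 930 − 1195 = -$265.
That loss of $265 beats the $1065 the firm would lose by shutting down; producing recovers $800 of fixed cost.

Profit = -$265 at q = 10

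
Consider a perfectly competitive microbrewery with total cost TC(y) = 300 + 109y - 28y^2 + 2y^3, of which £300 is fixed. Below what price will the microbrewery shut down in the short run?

The firm shuts down when price falls below the minimum of average variable cost. AVC = VC/y = 109 - 28y + 2y^2.
At the minimum of AVC, MC = AVC. MC = 109 - 56y + 6y^2; setting MC = AVC gives 4y^2 - 28y = 0, so y = 7. min AVC = 11.
So the shutdown price is £11.

£11 per unit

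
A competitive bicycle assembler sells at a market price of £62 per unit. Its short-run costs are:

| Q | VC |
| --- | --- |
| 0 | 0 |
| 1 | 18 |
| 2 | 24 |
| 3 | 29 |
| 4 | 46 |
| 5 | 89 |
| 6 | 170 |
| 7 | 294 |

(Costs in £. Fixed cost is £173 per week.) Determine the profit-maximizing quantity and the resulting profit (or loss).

Tabulate TR − TC: Q=0: -173; Q=1: -129; Q=2: -73; Q=3: -16; Q=4: 29; Q=5: 48; Q=6: 29; Q=7: -33.
Profit is maximized at Q = 5. AVC there is 89/5 = £17.80 ≤ P, so producing beats shutting down (which would give -£173).

Q = 5; profit = £48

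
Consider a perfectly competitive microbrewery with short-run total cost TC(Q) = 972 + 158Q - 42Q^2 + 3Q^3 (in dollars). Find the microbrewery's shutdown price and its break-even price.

Shutdown price = $11; break-even price = $131

AVC = 158 - 42Q + 3Q^2; minimized at Q = 7, giving min AVC = $11. That is the shutdown price.
ATC = 972/Q + 158 - 42Q + 3Q^2. Setting dATC/dQ = −972/Q^2 − 42 + 6Q = 0 gives Q = 9 (since 6·9^3 − 42·9^2 = 972).
min ATC = 972/9 + 158 − 42·9 + 3·9^2 = $131. That is the break-even price.
For $11 ≤ P < $131 the firm produces at a loss; below $11 it shuts down.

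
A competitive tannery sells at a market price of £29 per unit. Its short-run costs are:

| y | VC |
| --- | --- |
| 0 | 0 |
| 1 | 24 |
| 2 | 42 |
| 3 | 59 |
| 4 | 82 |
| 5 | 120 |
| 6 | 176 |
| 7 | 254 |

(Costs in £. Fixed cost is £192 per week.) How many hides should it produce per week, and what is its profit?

Tabulate TR − TC: y=0: -192; y=1: -187; y=2: -176; y=3: -164; y=4: -158; y=5: -167; y=6: -194; y=7: -243.
Profit is maximized at y = 4. AVC there is 82/4 = £20.50 ≤ P, so producing beats shutting down (which would give -£192).

y = 4; profit = -£158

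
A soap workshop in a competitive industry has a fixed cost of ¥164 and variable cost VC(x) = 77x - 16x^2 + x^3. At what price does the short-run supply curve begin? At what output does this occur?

The firm shuts down when price falls below the minimum of average variable cost. AVC = VC/x = 77 - 16x + x^2.
At the minimum of AVC, MC = AVC. MC = 77 - 32x + 3x^2; setting MC = AVC gives 2x^2 - 16x = 0, so x = 8. min AVC = 13.
So the shutdown price is ¥13.

¥13 per unit, at x = 8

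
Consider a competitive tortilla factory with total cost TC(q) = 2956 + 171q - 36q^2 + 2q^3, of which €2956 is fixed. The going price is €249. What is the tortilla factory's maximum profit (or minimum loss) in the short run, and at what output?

Profit = -€252 at q = 13

AVC = 171 - 36q + 2q^2 has its minimum €9 at q = 9; price €249 clears that bar, so the firm operates.
MC = 171 - 72q + 6q^2. Setting P = MC and taking the root on the rising branch gives q* = 13.
TR = 249·13 = 3237. TC = 2956 + 533 = 3489. Profit = 3237 − 3489 = -€252.
Shutting down would mean losing the fixed cost of €2956, so operating at a loss of €252 is better by €2704.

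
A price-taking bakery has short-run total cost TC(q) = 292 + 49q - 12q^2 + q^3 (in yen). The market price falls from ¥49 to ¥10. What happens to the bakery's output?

Output falls from 8 to 0 (the firm shuts down)

MC = 49 - 24q + 3q^2; the shutdown threshold is min AVC = ¥13 (at q = 6).
With P = ¥49 above the shutdown price, P = MC gives q = 8.
At P = ¥10 < min AVC = ¥13, price no longer covers variable cost at any output, so the firm shuts down: q = 0.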